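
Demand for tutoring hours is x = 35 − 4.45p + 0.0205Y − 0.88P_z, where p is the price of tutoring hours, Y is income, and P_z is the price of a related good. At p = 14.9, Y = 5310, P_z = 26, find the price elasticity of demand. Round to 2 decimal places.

Substituting, x = 35 − 4.45(14.9) + 0.0205(5310) − 0.88(26) = 35 − 66.305 + 108.855 − 22.88 = 54.67.
∂x/∂p = −4.45, so E_p = (−4.45)·(14.9/54.67) ≈ -1.21.
|E_p| > 1: demand is elastic.

-1.21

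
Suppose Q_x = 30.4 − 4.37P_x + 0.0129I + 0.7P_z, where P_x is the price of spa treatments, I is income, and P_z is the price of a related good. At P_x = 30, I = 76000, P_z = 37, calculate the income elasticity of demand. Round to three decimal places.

1.083

First evaluate Q_x: 30.4 − 4.37(30) + 0.0129(76000) + 0.7(37) = 30.4 − 131.1 + 980.4 + 25.9 = 905.6.
∂Q_x/∂I = +0.0129, so E_I = 0.0129·(76000/905.6) ≈ 1.083.
E_I > 1: normal good (luxury).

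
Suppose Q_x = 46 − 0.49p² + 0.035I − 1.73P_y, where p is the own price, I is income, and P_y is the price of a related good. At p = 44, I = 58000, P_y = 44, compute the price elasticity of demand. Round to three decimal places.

-1.805

Evaluating quantity at (p, I, P_y) gives Q_x = 46 − 0.49(44)² + 0.035(58000) − 1.73(44) = 46 − 948.64 + 2030 − 76.12 = 1051.24.
∂Q_x/∂p = −2·0.49·p = -43.12, so E_p = -43.12·(44/1051.24) ≈ -1.805.
|E_p| > 1: demand is elastic.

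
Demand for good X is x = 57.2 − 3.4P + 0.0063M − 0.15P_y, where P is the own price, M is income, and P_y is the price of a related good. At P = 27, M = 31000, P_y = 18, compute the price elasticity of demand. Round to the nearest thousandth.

-0.581

First evaluate x: 57.2 − 3.4(27) + 0.0063(31000) − 0.15(18) = 57.2 − 91.8 + 195.3 − 2.7 = 158.
∂x/∂P = −3.4, so E_p = (−3.4)·(27/158) ≈ -0.581.
|E_p| < 1: demand is inelastic.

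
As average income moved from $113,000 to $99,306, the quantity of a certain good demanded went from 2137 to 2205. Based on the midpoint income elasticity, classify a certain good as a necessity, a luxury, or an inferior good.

inferior

%ΔQ = (2205 − 2137)/[(2137+2205)/2] = 68/2171 ≈ 0.0313.
%ΔI = (99,306 − 113,000)/[(113,000+99,306)/2] = -13694/106153 ≈ -0.1290.
E_I = %ΔQ/%ΔI ≈ -0.243.
E_I < 0: inferior good.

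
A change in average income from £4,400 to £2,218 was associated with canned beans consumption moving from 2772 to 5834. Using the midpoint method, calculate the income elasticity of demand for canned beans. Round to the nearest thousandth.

%ΔQ = (5834 − 2772)/[(2772+5834)/2] = 3062/4303 ≈ 0.7116.
%ΔM = (2,218 − 4,400)/[(4,400+2,218)/2] = -2182/3309 ≈ -0.6594.
E_I = %ΔQ/%ΔM ≈ -1.079.
E_I < 0: inferior good.

-1.079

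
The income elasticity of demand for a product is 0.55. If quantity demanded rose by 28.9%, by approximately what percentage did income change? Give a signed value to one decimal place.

%ΔQ ≈ E × %ΔI ⇒ %ΔI = %ΔQ / E = (28.9%)/(0.55) ≈ 52.5%.

52.5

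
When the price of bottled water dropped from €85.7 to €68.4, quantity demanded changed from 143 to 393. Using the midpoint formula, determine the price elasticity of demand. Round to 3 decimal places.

%ΔQ = (393 − 143)/[(143 + 393)/2] = 250/268 ≈ 0.9328.
%ΔP = (68.4 − 85.7)/[(85.7 + 68.4)/2] = -17.3/77.05 ≈ -0.2245.
Arc elasticity E = %ΔQ/%ΔP ≈ 0.9328/-0.2245 ≈ -4.155.
|E| > 1: demand is elastic over this range.

-4.155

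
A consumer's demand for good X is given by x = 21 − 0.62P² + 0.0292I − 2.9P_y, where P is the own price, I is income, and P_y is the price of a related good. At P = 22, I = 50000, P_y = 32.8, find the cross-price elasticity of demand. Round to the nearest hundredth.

Evaluating quantity at (P, I, P_y) gives x = 21 − 0.62(22)² + 0.0292(50000) − 2.9(32.8) = 21 − 300.08 + 1460 − 95.12 = 1085.8.
∂x/∂P_y = −2.9, so E_xy = -2.9·(32.8/1085.8) ≈ -0.09.
E_xy < 0: the goods are complements.

-0.09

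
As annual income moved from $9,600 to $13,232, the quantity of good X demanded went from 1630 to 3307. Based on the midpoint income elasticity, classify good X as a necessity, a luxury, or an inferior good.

luxury

%ΔQ = (3307 − 1630)/[(1630+3307)/2] = 1677/2468.5 ≈ 0.6794.
%ΔI = (13,232 − 9,600)/[(9,600+13,232)/2] = 3632/11416 ≈ 0.3181.
E_I = %ΔQ/%ΔI ≈ 2.135.
E_I > 1: normal good (luxury).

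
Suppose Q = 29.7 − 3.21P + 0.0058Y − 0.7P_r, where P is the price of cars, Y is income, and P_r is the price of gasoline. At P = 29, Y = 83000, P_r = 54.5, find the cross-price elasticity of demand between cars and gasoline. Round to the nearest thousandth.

-0.100

Q = 29.7 − 3.21(29) + 0.0058(83000) − 0.7(54.5) = 29.7 − 93.09 + 481.4 − 38.15 = 379.86.
∂Q/∂P_r = −0.7, so E_xy = -0.7·(54.5/379.86) ≈ -0.100.
E_xy < 0: the goods are complements.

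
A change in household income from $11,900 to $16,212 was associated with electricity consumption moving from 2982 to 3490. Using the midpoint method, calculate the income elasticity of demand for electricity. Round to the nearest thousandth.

0.512

%ΔQ = (3490 − 2982)/[(2982+3490)/2] = 508/3236 ≈ 0.1570.
%ΔY = (16,212 − 11,900)/[(11,900+16,212)/2] = 4312/14056 ≈ 0.3068.
E_I = %ΔQ/%ΔY ≈ 0.512.
E_I ∈ (0,1): normal good (necessity).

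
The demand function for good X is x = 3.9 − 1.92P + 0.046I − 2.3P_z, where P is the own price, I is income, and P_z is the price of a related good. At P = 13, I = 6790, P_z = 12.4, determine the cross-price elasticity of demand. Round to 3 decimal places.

Evaluating quantity at (P, I, P_z) gives x = 3.9 − 1.92(13) + 0.046(6790) − 2.3(12.4) = 3.9 − 24.96 + 312.34 − 28.52 = 262.76.
∂x/∂P_z = −2.3, so E_xy = -2.3·(12.4/262.76) ≈ -0.109.
E_xy < 0: the goods are complements.

-0.109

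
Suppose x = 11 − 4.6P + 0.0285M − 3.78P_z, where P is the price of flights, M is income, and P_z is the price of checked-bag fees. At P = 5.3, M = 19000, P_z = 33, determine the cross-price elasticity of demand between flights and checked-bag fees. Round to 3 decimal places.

Evaluating quantity at (P, M, P_z) gives x = 11 − 4.6(5.3) + 0.0285(19000) − 3.78(33) = 11 − 24.38 + 541.5 − 124.74 = 403.38.
∂x/∂P_z = −3.78, so E_xy = -3.78·(33/403.38) ≈ -0.309.
E_xy < 0: the goods are complements.

-0.309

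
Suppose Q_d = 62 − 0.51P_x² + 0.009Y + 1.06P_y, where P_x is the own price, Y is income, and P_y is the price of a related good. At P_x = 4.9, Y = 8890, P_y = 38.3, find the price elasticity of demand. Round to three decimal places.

Q_d = 62 − 0.51(4.9)² + 0.009(8890) + 1.06(38.3) = 62 − 12.2451 + 80.01 + 40.598 = 170.3629.
∂Q_d/∂P_x = −2·0.51·P_x = -4.998, so E_p = -4.998·(4.9/170.3629) ≈ -0.144.
|E_p| < 1: demand is inelastic.

-0.144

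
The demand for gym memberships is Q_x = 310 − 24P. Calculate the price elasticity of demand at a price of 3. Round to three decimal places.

-0.303

At P = 3, Q_x = 238.
dQ_x/dP = −24.
Point elasticity E = (dQ_x/dP)·(P/Q_x) = -24 × 3/238 ≈ -0.303.
|E| < 1, so demand is inelastic at this price.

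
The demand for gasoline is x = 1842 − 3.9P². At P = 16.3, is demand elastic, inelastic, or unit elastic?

At P = 16.3, x = 805.809.
dx/dP = −2·3.9·P = −127.14.
Point elasticity E = (dx/dP)·(P/x) = -127.14 × 16.3/805.809 ≈ -2.572.
|E| ≈ 2.572 > 1, so demand is elastic.

elastic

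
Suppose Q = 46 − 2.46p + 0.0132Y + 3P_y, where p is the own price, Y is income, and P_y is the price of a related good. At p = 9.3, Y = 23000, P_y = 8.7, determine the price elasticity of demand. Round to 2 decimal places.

Q = 46 − 2.46(9.3) + 0.0132(23000) + 3(8.7) = 46 − 22.878 + 303.6 + 26.1 = 352.822.
∂Q/∂p = −2.46, so E_p = (−2.46)·(9.3/352.822) ≈ -0.06.
|E_p| < 1: demand is inelastic.

-0.06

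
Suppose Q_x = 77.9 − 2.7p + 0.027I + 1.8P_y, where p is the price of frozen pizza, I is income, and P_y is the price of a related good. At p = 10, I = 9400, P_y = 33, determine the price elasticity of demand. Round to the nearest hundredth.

-0.07

Q_x = 77.9 − 2.7(10) + 0.027(9400) + 1.8(33) = 77.9 − 27 + 253.8 + 59.4 = 364.1.
∂Q_x/∂p = −2.7, so E_p = (−2.7)·(10/364.1) ≈ -0.07.
|E_p| < 1: demand is inelastic.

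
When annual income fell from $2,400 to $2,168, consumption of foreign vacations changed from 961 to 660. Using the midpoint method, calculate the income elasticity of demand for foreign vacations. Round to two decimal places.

3.66

%ΔQ = (660 − 961)/[(961+660)/2] = -301/810.5 ≈ -0.3714.
%ΔI = (2,168 − 2,400)/[(2,400+2,168)/2] = -232/2284 ≈ -0.1016.
E_I = %ΔQ/%ΔI ≈ 3.66.
E_I > 1: normal good (luxury).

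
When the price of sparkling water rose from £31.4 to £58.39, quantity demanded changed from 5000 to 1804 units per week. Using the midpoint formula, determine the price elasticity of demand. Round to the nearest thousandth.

-1.563

%Δq = (1804 − 5000)/[(5000 + 1804)/2] = -3196/3402 ≈ -0.9394.
%Δp = (58.39 − 31.4)/[(31.4 + 58.39)/2] = 26.99/44.895 ≈ 0.6012.
Arc elasticity E = %Δq/%Δp ≈ -0.9394/0.6012 ≈ -1.563.
|E| > 1: demand is elastic over this range.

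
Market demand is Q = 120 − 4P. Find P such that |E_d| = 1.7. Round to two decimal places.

18.89

Set −bP/(a − bP) = −1.7 ⇒ bP = 1.7(a − bP) ⇒ bP(1+1.7) = 1.7·a.
P = 1.7·120/(4·2.7) ≈ 18.89.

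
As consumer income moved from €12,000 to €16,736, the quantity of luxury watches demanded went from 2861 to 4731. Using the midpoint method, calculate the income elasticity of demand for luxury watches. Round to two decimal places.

1.49

%ΔQ = (4731 − 2861)/[(2861+4731)/2] = 1870/3796 ≈ 0.4926.
%ΔY = (16,736 − 12,000)/[(12,000+16,736)/2] = 4736/14368 ≈ 0.3296.
E_I = %ΔQ/%ΔY ≈ 1.49.
E_I > 1: normal good (luxury).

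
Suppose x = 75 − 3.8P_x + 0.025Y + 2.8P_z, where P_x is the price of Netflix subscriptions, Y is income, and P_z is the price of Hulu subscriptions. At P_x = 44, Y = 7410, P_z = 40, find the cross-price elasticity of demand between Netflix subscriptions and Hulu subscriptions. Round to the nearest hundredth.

0.55

x = 75 − 3.8(44) + 0.025(7410) + 2.8(40) = 75 − 167.2 + 185.25 + 112 = 205.05.
∂x/∂P_z = +2.8, so E_xy = 2.8·(40/205.05) ≈ 0.55.
E_xy > 0: the goods are substitutes.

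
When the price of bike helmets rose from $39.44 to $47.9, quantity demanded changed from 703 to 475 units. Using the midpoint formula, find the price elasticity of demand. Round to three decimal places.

-1.998

%Δq = (475 − 703)/[(703 + 475)/2] = -228/589 ≈ -0.3871.
%Δp = (47.9 − 39.44)/[(39.44 + 47.9)/2] = 8.46/43.67 ≈ 0.1937.
Arc elasticity E = %Δq/%Δp ≈ -0.3871/0.1937 ≈ -1.998.
|E| > 1: demand is elastic over this range.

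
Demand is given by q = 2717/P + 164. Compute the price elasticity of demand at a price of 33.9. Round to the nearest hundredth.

At P = 33.9, q = 244.1475.
dq/dP = −2717/P² = −2.3642.
Point elasticity E = (dq/dP)·(P/q) = -2.3642 × 33.9/244.1475 ≈ -0.33.
|E| < 1, so demand is inelastic at this price.

-0.33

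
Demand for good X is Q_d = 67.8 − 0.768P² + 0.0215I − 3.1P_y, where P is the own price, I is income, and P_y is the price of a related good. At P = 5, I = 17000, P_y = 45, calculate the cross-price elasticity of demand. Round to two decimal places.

Substituting, Q_d = 67.8 − 0.768(5)² + 0.0215(17000) − 3.1(45) = 67.8 − 19.2 + 365.5 − 139.5 = 274.6.
∂Q_d/∂P_y = −3.1, so E_xy = -3.1·(45/274.6) ≈ -0.51.
E_xy < 0: the goods are complements.

-0.51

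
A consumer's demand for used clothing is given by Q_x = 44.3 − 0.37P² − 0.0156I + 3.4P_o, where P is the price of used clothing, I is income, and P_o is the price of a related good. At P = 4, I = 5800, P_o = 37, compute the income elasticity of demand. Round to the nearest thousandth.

First evaluate Q_x: 44.3 − 0.37(4)² − 0.0156(5800) + 3.4(37) = 44.3 − 5.92 − 90.48 + 125.8 = 73.7.
∂Q_x/∂I = −0.0156, so E_I = -0.0156·(5800/73.7) ≈ -1.228.
E_I < 0: inferior good.

-1.228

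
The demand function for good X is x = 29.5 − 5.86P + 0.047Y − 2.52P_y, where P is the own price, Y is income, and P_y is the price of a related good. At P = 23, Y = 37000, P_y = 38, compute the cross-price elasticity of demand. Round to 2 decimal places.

Evaluating quantity at (P, Y, P_y) gives x = 29.5 − 5.86(23) + 0.047(37000) − 2.52(38) = 29.5 − 134.78 + 1739 − 95.76 = 1537.96.
∂x/∂P_y = −2.52, so E_xy = -2.52·(38/1537.96) ≈ -0.06.
E_xy < 0: the goods are complements.

-0.06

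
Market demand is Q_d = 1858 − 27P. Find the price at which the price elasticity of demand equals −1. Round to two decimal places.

For linear demand Q_d = a − bP, E = −bP/(a − bP). |E| = 1 ⇒ bP = a − bP ⇒ P = a/(2b).
P = 1858/(2·27) ≈ 34.41.

34.41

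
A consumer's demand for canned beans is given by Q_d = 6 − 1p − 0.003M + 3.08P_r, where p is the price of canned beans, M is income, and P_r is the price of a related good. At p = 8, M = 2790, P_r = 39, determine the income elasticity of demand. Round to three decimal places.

-0.076

Substituting, Q_d = 6 − 1(8) − 0.003(2790) + 3.08(39) = 6 − 8 − 8.37 + 120.12 = 109.75.
∂Q_d/∂M = −0.003, so E_I = -0.003·(2790/109.75) ≈ -0.076.
E_I < 0: inferior good.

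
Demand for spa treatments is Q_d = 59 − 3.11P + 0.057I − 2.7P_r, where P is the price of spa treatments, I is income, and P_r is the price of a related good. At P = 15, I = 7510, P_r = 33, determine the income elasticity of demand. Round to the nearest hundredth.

Evaluating quantity at (P, I, P_r) gives Q_d = 59 − 3.11(15) + 0.057(7510) − 2.7(33) = 59 − 46.65 + 428.07 − 89.1 = 351.32.
∂Q_d/∂I = +0.057, so E_I = 0.057·(7510/351.32) ≈ 1.22.
E_I > 1: normal good (luxury).

1.22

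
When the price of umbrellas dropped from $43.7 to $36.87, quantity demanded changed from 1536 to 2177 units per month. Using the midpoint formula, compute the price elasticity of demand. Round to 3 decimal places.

%ΔQ = (2177 − 1536)/[(1536 + 2177)/2] = 641/1856.5 ≈ 0.3453.
%Δp = (36.87 − 43.7)/[(43.7 + 36.87)/2] = -6.83/40.285 ≈ -0.1695.
Arc elasticity E = %ΔQ/%Δp ≈ 0.3453/-0.1695 ≈ -2.037.
|E| > 1: demand is elastic over this range.

-2.037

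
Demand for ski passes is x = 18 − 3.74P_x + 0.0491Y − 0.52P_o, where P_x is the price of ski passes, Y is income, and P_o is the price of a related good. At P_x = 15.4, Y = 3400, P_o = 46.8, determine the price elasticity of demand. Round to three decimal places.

-0.559

First evaluate x: 18 − 3.74(15.4) + 0.0491(3400) − 0.52(46.8) = 18 − 57.596 + 166.94 − 24.336 = 103.008.
∂x/∂P_x = −3.74, so E_p = (−3.74)·(15.4/103.008) ≈ -0.559.
|E_p| < 1: demand is inelastic.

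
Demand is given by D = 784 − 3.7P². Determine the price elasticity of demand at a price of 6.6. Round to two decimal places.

At P = 6.6, D = 622.828.
dD/dP = −2·3.7·P = −48.84.
Point elasticity E = (dD/dP)·(P/D) = -48.84 × 6.6/622.828 ≈ -0.52.
|E| < 1, so demand is inelastic at this price.

-0.52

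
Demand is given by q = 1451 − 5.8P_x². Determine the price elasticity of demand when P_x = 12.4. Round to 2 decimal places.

At P_x = 12.4, q = 559.192.
dq/dP_x = −2·5.8·P_x = −143.84.
Point elasticity E = (dq/dP_x)·(P_x/q) = -143.84 × 12.4/559.192 ≈ -3.19.
|E| > 1, so demand is elastic at this price.

-3.19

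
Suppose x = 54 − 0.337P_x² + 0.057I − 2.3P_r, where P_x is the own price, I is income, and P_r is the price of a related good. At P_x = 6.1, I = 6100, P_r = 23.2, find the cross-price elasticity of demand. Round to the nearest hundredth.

x = 54 − 0.337(6.1)² + 0.057(6100) − 2.3(23.2) = 54 − 12.5398 + 347.7 − 53.36 = 335.8002.
∂x/∂P_r = −2.3, so E_xy = -2.3·(23.2/335.8002) ≈ -0.16.
E_xy < 0: the goods are complements.

-0.16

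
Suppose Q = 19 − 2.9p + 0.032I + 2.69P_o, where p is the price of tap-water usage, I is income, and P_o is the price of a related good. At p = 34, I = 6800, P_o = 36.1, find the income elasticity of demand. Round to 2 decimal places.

0.93

Q = 19 − 2.9(34) + 0.032(6800) + 2.69(36.1) = 19 − 98.6 + 217.6 + 97.109 = 235.109.
∂Q/∂I = +0.032, so E_I = 0.032·(6800/235.109) ≈ 0.93.
E_I ∈ (0,1): normal good (necessity).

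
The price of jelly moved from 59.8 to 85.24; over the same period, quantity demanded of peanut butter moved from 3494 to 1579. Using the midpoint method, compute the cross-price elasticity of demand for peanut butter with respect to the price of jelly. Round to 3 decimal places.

-2.152

%ΔQ_x = (1579 − 3494)/[(3494+1579)/2] = -1915/2536.5 ≈ -0.7550.
%ΔP_y = (85.24 − 59.8)/[(59.8+85.24)/2] ≈ 0.3508.
E_xy = -0.7550/0.3508 ≈ -2.152.
E_xy < 0, so peanut butter and jelly are complements.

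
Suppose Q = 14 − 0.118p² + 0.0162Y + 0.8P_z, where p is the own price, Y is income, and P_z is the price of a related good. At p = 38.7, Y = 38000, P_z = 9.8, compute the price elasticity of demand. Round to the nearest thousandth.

Substituting, Q = 14 − 0.118(38.7)² + 0.0162(38000) + 0.8(9.8) = 14 − 176.7274 + 615.6 + 7.84 = 460.7126.
∂Q/∂p = −2·0.118·p = -9.1332, so E_p = -9.1332·(38.7/460.7126) ≈ -0.767.
|E_p| < 1: demand is inelastic.

-0.767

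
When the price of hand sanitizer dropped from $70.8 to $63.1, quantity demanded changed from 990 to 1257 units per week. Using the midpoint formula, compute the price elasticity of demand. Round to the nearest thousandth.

%ΔQ = (1257 − 990)/[(990 + 1257)/2] = 267/1123.5 ≈ 0.2377.
%ΔP = (63.1 − 70.8)/[(70.8 + 63.1)/2] = -7.7/66.95 ≈ -0.1150.
Arc elasticity E = %ΔQ/%ΔP ≈ 0.2377/-0.1150 ≈ -2.066.
|E| > 1: demand is elastic over this range.

-2.066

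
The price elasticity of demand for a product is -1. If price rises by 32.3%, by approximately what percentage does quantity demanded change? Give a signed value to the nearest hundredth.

%ΔQ ≈ E × %ΔP = (-1) × (32.3%) = -32.30%.

-32.30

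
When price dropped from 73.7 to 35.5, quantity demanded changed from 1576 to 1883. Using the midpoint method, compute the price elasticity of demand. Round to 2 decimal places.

%ΔQ = (1883 − 1576)/[(1576 + 1883)/2] = 307/1729.5 ≈ 0.1775.
%ΔP = (35.5 − 73.7)/[(73.7 + 35.5)/2] = -38.2/54.6 ≈ -0.6996.
Arc elasticity E = %ΔQ/%ΔP ≈ 0.1775/-0.6996 ≈ -0.25.
|E| < 1: demand is inelastic over this range.

-0.25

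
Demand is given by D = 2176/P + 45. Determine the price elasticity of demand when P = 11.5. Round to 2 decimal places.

At P = 11.5, D = 234.2174.
dD/dP = −2176/P² = −16.4537.
Point elasticity E = (dD/dP)·(P/D) = -16.4537 × 11.5/234.2174 ≈ -0.81.
|E| < 1, so demand is inelastic at this price.

-0.81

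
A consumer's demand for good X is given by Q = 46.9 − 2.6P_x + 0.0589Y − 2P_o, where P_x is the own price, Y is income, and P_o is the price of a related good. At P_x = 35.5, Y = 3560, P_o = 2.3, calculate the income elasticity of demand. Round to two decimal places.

1.31

At the given point, Q = 46.9 − 2.6(35.5) + 0.0589(3560) − 2(2.3) = 46.9 − 92.3 + 209.684 − 4.6 = 159.684.
∂Q/∂Y = +0.0589, so E_I = 0.0589·(3560/159.684) ≈ 1.31.
E_I > 1: normal good (luxury).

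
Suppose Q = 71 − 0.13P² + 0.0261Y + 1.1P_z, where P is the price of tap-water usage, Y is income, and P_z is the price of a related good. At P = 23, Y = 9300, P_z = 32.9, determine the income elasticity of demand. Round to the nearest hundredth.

0.86

Evaluating quantity at (P, Y, P_z) gives Q = 71 − 0.13(23)² + 0.0261(9300) + 1.1(32.9) = 71 − 68.77 + 242.73 + 36.19 = 281.15.
∂Q/∂Y = +0.0261, so E_I = 0.0261·(9300/281.15) ≈ 0.86.
E_I ∈ (0,1): normal good (necessity).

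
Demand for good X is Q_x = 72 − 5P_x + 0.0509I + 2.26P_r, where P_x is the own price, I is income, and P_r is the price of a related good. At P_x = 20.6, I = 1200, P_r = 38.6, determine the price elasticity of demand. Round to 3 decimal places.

Q_x = 72 − 5(20.6) + 0.0509(1200) + 2.26(38.6) = 72 − 103 + 61.08 + 87.236 = 117.316.
∂Q_x/∂P_x = −5, so E_p = (−5)·(20.6/117.316) ≈ -0.878.
|E_p| < 1: demand is inelastic.

-0.878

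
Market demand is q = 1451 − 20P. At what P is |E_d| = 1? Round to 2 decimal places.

For linear demand q = a − bP, E = −bP/(a − bP). |E| = 1 ⇒ bP = a − bP ⇒ P = a/(2b).
P = 1451/(2·20) ≈ 36.28.

36.28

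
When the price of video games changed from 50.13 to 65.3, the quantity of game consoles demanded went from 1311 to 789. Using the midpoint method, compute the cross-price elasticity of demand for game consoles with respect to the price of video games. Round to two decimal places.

-1.89

%ΔQ_x = (789 − 1311)/[(1311+789)/2] = -522/1050 ≈ -0.4971.
%ΔP_y = (65.3 − 50.13)/[(50.13+65.3)/2] ≈ 0.2628.
E_xy = -0.4971/0.2628 ≈ -1.89.
E_xy < 0, so game consoles and video games are complements.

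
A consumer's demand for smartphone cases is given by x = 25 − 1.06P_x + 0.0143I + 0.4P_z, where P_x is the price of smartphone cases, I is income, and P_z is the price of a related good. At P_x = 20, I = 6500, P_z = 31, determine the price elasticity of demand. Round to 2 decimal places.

Substituting, x = 25 − 1.06(20) + 0.0143(6500) + 0.4(31) = 25 − 21.2 + 92.95 + 12.4 = 109.15.
∂x/∂P_x = −1.06, so E_p = (−1.06)·(20/109.15) ≈ -0.19.
|E_p| < 1: demand is inelastic.

-0.19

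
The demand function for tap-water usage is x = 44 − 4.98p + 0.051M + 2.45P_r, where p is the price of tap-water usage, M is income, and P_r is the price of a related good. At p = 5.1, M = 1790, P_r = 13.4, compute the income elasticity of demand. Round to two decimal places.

Substituting, x = 44 − 4.98(5.1) + 0.051(1790) + 2.45(13.4) = 44 − 25.398 + 91.29 + 32.83 = 142.722.
∂x/∂M = +0.051, so E_I = 0.051·(1790/142.722) ≈ 0.64.
E_I ∈ (0,1): normal good (necessity).

0.64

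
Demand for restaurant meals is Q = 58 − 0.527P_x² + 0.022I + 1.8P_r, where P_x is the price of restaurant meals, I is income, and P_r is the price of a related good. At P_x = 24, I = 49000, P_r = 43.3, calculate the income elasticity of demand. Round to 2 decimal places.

Q = 58 − 0.527(24)² + 0.022(49000) + 1.8(43.3) = 58 − 303.552 + 1078 + 77.94 = 910.388.
∂Q/∂I = +0.022, so E_I = 0.022·(49000/910.388) ≈ 1.18.
E_I > 1: normal good (luxury).

1.18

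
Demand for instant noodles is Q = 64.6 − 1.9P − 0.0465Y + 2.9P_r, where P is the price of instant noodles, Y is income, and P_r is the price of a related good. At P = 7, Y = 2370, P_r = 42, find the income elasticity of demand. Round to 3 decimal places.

-1.752

At the given point, Q = 64.6 − 1.9(7) − 0.0465(2370) + 2.9(42) = 64.6 − 13.3 − 110.205 + 121.8 = 62.895.
∂Q/∂Y = −0.0465, so E_I = -0.0465·(2370/62.895) ≈ -1.752.
E_I < 0: inferior good.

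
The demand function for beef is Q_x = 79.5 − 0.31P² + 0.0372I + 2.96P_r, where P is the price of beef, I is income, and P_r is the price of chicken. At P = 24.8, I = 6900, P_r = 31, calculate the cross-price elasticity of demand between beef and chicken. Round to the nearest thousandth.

Evaluating quantity at (P, I, P_r) gives Q_x = 79.5 − 0.31(24.8)² + 0.0372(6900) + 2.96(31) = 79.5 − 190.6624 + 256.68 + 91.76 = 237.2776.
∂Q_x/∂P_r = +2.96, so E_xy = 2.96·(31/237.2776) ≈ 0.387.
E_xy > 0: the goods are substitutes.

0.387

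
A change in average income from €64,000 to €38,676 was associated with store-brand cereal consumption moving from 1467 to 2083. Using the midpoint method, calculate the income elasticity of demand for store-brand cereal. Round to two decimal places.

%ΔQ = (2083 − 1467)/[(1467+2083)/2] = 616/1775 ≈ 0.3470.
%ΔI = (38,676 − 64,000)/[(64,000+38,676)/2] = -25324/51338 ≈ -0.4933.
E_I = %ΔQ/%ΔI ≈ -0.70.
E_I < 0: inferior good.

-0.70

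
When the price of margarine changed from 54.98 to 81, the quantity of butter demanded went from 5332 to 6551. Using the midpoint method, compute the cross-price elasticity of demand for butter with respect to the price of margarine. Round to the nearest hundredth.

0.54

%ΔQ_x = (6551 − 5332)/[(5332+6551)/2] = 1219/5941.5 ≈ 0.2052.
%ΔP_y = (81 − 54.98)/[(54.98+81)/2] ≈ 0.3827.
E_xy = 0.2052/0.3827 ≈ 0.54.
E_xy > 0, so butter and margarine are substitutes.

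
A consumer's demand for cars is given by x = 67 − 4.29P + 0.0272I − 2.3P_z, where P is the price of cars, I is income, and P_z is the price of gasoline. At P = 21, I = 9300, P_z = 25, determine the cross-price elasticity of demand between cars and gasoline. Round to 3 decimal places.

-0.334

Evaluating quantity at (P, I, P_z) gives x = 67 − 4.29(21) + 0.0272(9300) − 2.3(25) = 67 − 90.09 + 252.96 − 57.5 = 172.37.
∂x/∂P_z = −2.3, so E_xy = -2.3·(25/172.37) ≈ -0.334.
E_xy < 0: the goods are complements.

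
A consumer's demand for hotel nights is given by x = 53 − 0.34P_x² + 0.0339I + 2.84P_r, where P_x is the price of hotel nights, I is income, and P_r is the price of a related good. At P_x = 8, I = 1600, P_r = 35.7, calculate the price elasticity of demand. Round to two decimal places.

-0.23

At the given point, x = 53 − 0.34(8)² + 0.0339(1600) + 2.84(35.7) = 53 − 21.76 + 54.24 + 101.388 = 186.868.
∂x/∂P_x = −2·0.34·P_x = -5.44, so E_p = -5.44·(8/186.868) ≈ -0.23.
|E_p| < 1: demand is inelastic.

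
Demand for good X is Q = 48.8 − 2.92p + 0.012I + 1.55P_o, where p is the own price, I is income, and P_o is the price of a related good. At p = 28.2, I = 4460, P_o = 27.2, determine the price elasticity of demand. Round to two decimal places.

Evaluating quantity at (p, I, P_o) gives Q = 48.8 − 2.92(28.2) + 0.012(4460) + 1.55(27.2) = 48.8 − 82.344 + 53.52 + 42.16 = 62.136.
∂Q/∂p = −2.92, so E_p = (−2.92)·(28.2/62.136) ≈ -1.33.
|E_p| > 1: demand is elastic.

-1.33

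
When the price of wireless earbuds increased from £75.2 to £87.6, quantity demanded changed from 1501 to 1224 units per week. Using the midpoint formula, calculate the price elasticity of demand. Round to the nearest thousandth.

-1.335

%Δq = (1224 − 1501)/[(1501 + 1224)/2] = -277/1362.5 ≈ -0.2033.
%ΔP = (87.6 − 75.2)/[(75.2 + 87.6)/2] = 12.4/81.4 ≈ 0.1523.
Arc elasticity E = %Δq/%ΔP ≈ -0.2033/0.1523 ≈ -1.335.
|E| > 1: demand is elastic over this range.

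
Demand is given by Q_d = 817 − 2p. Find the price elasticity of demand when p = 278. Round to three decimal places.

At p = 278, Q_d = 261.
dQ_d/dp = −2.
Point elasticity E = (dQ_d/dp)·(p/Q_d) = -2 × 278/261 ≈ -2.130.
|E| > 1, so demand is elastic at this price.

-2.130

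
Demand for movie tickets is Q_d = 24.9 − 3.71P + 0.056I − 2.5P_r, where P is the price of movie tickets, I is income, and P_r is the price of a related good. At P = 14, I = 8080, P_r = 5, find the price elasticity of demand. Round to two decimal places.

At the given point, Q_d = 24.9 − 3.71(14) + 0.056(8080) − 2.5(5) = 24.9 − 51.94 + 452.48 − 12.5 = 412.94.
∂Q_d/∂P = −3.71, so E_p = (−3.71)·(14/412.94) ≈ -0.13.
|E_p| < 1: demand is inelastic.

-0.13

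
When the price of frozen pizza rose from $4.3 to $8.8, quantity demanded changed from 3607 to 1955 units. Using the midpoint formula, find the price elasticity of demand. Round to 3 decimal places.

-0.865

%Δq = (1955 − 3607)/[(3607 + 1955)/2] = -1652/2781 ≈ -0.5940.
%Δp = (8.8 − 4.3)/[(4.3 + 8.8)/2] = 4.5/6.55 ≈ 0.6870.
Arc elasticity E = %Δq/%Δp ≈ -0.5940/0.6870 ≈ -0.865.
|E| < 1: demand is inelastic over this range.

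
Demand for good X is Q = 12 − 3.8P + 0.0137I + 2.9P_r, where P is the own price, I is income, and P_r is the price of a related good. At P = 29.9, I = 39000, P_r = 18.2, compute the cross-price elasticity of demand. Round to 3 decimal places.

Q = 12 − 3.8(29.9) + 0.0137(39000) + 2.9(18.2) = 12 − 113.62 + 534.3 + 52.78 = 485.46.
∂Q/∂P_r = +2.9, so E_xy = 2.9·(18.2/485.46) ≈ 0.109.
E_xy > 0: the goods are substitutes.

0.109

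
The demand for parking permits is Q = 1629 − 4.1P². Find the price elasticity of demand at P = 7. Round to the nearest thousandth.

-0.281

At P = 7, Q = 1428.1.
dQ/dP = −2·4.1·P = −57.4.
Point elasticity E = (dQ/dP)·(P/Q) = -57.4 × 7/1428.1 ≈ -0.281.
|E| < 1, so demand is inelastic at this price.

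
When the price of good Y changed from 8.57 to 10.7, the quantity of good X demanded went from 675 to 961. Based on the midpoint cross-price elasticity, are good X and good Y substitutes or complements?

%ΔQ_x = (961 − 675)/[(675+961)/2] = 286/818 ≈ 0.3496.
%ΔP_y = (10.7 − 8.57)/[(8.57+10.7)/2] ≈ 0.2211.
E_xy = 0.3496/0.2211 ≈ 1.582.
E_xy > 0, so the goods are substitutes.

substitutes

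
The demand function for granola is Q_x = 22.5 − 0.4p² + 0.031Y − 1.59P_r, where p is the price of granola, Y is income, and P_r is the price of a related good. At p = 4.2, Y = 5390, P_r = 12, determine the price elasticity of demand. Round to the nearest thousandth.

-0.086

Q_x = 22.5 − 0.4(4.2)² + 0.031(5390) − 1.59(12) = 22.5 − 7.056 + 167.09 − 19.08 = 163.454.
∂Q_x/∂p = −2·0.4·p = -3.36, so E_p = -3.36·(4.2/163.454) ≈ -0.086.
|E_p| < 1: demand is inelastic.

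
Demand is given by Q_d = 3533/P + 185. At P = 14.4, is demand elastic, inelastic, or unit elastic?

inelastic

At P = 14.4, Q_d = 430.3472.
dQ_d/dP = −3533/P² = −17.038.
Point elasticity E = (dQ_d/dP)·(P/Q_d) = -17.038 × 14.4/430.3472 ≈ -0.570.
|E| ≈ 0.570 < 1, so demand is inelastic.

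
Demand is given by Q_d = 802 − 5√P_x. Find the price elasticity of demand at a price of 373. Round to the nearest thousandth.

At P_x = 373, Q_d = 705.434.
dQ_d/dP_x = −5/(2√P_x) = −5/(2·19.3132).
Point elasticity E = (dQ_d/dP_x)·(P_x/Q_d) = -0.1294 × 373/705.434 ≈ -0.068.
|E| < 1, so demand is inelastic at this price.

-0.068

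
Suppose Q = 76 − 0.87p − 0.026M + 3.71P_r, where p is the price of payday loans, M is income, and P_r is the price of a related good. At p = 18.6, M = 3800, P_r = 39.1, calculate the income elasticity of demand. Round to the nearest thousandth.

-0.931

At the given point, Q = 76 − 0.87(18.6) − 0.026(3800) + 3.71(39.1) = 76 − 16.182 − 98.8 + 145.061 = 106.079.
∂Q/∂M = −0.026, so E_I = -0.026·(3800/106.079) ≈ -0.931.
E_I < 0: inferior good.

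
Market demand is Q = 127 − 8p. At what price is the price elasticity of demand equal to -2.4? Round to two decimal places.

Set −bp/(a − bp) = −2.4 ⇒ bp = 2.4(a − bp) ⇒ bp(1+2.4) = 2.4·a.
p = 2.4·127/(8·3.4) ≈ 11.21.

11.21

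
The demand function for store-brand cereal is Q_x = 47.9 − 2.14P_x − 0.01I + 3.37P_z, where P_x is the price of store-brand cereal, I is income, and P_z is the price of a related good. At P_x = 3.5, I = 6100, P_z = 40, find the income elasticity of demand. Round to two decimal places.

First evaluate Q_x: 47.9 − 2.14(3.5) − 0.01(6100) + 3.37(40) = 47.9 − 7.49 − 61 + 134.8 = 114.21.
∂Q_x/∂I = −0.01, so E_I = -0.01·(6100/114.21) ≈ -0.53.
E_I < 0: inferior good.

-0.53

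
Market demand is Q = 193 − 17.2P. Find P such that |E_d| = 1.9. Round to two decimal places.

7.35

Set −bP/(a − bP) = −1.9 ⇒ bP = 1.9(a − bP) ⇒ bP(1+1.9) = 1.9·a.
P = 1.9·193/(17.2·2.9) ≈ 7.35.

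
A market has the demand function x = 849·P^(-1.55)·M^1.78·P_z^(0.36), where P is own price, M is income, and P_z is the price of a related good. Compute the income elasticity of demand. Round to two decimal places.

1.78

For a Cobb–Douglas (constant-elasticity) form x = A·M^α·…, the elasticity with respect to M equals the exponent α at every point.
Here the exponent on M is 1.78, so the income elasticity of demand is 1.78.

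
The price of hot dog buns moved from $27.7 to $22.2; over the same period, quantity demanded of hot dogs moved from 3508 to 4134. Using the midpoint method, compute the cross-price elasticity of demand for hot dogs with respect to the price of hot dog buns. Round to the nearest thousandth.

%ΔQ_x = (4134 − 3508)/[(3508+4134)/2] = 626/3821 ≈ 0.1638.
%ΔP_y = (22.2 − 27.7)/[(27.7+22.2)/2] ≈ -0.2204.
E_xy = 0.1638/-0.2204 ≈ -0.743.
E_xy < 0, so hot dogs and hot dog buns are complements.

-0.743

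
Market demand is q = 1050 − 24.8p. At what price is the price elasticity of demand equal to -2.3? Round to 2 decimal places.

Set −bp/(a − bp) = −2.3 ⇒ bp = 2.3(a − bp) ⇒ bp(1+2.3) = 2.3·a.
p = 2.3·1050/(24.8·3.3) ≈ 29.51.

29.51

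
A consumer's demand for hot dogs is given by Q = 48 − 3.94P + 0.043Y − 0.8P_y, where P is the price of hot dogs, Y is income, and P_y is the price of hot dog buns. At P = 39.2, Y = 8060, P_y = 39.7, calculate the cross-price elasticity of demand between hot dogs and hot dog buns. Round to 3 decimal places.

First evaluate Q: 48 − 3.94(39.2) + 0.043(8060) − 0.8(39.7) = 48 − 154.448 + 346.58 − 31.76 = 208.372.
∂Q/∂P_y = −0.8, so E_xy = -0.8·(39.7/208.372) ≈ -0.152.
E_xy < 0: the goods are complements.

-0.152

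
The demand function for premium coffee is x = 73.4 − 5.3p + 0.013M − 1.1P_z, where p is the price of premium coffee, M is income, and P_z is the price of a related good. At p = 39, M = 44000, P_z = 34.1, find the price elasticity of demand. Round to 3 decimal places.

x = 73.4 − 5.3(39) + 0.013(44000) − 1.1(34.1) = 73.4 − 206.7 + 572 − 37.51 = 401.19.
∂x/∂p = −5.3, so E_p = (−5.3)·(39/401.19) ≈ -0.515.
|E_p| < 1: demand is inelastic.

-0.515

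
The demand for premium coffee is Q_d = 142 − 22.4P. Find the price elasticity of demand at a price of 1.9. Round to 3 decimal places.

At P = 1.9, Q_d = 99.44.
dQ_d/dP = −22.4.
Point elasticity E = (dQ_d/dP)·(P/Q_d) = -22.4 × 1.9/99.44 ≈ -0.428.
|E| < 1, so demand is inelastic at this price.

-0.428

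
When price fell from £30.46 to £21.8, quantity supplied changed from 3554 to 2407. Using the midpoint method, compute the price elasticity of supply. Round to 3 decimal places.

%ΔQ = (2407 − 3554)/[(3554 + 2407)/2] = -1147/2980.5 ≈ -0.3848.
%Δp = (21.8 − 30.46)/[(30.46 + 21.8)/2] = -8.66/26.13 ≈ -0.3314.
Arc elasticity E = %ΔQ/%Δp ≈ -0.3848/-0.3314 ≈ 1.161.
|E| > 1: supply is elastic over this range.

1.161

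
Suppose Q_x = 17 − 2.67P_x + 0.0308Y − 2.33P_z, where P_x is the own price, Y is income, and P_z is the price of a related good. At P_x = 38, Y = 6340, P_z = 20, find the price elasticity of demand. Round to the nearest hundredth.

-1.58

At the given point, Q_x = 17 − 2.67(38) + 0.0308(6340) − 2.33(20) = 17 − 101.46 + 195.272 − 46.6 = 64.212.
∂Q_x/∂P_x = −2.67, so E_p = (−2.67)·(38/64.212) ≈ -1.58.
|E_p| > 1: demand is elastic.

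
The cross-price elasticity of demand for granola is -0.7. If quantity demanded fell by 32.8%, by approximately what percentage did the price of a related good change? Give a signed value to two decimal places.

46.86

%ΔQ ≈ E × %ΔP_y ⇒ %ΔP_y = %ΔQ / E = (-32.8%)/(-0.7) ≈ 46.86%.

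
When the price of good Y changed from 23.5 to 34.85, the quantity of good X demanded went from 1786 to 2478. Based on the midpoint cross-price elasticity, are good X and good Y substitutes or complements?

substitutes

%ΔQ_x = (2478 − 1786)/[(1786+2478)/2] = 692/2132 ≈ 0.3246.
%ΔP_y = (34.85 − 23.5)/[(23.5+34.85)/2] ≈ 0.3890.
E_xy = 0.3246/0.3890 ≈ 0.834.
E_xy > 0, so the goods are substitutes.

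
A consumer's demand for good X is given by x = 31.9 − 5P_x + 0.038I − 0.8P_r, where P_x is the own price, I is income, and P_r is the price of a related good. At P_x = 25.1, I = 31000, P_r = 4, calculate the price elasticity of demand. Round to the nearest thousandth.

-0.116

Evaluating quantity at (P_x, I, P_r) gives x = 31.9 − 5(25.1) + 0.038(31000) − 0.8(4) = 31.9 − 125.5 + 1178 − 3.2 = 1081.2.
∂x/∂P_x = −5, so E_p = (−5)·(25.1/1081.2) ≈ -0.116.
|E_p| < 1: demand is inelastic.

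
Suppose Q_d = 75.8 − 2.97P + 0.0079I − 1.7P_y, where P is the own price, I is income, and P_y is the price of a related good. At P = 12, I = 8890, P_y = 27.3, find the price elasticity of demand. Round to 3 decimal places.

First evaluate Q_d: 75.8 − 2.97(12) + 0.0079(8890) − 1.7(27.3) = 75.8 − 35.64 + 70.231 − 46.41 = 63.981.
∂Q_d/∂P = −2.97, so E_p = (−2.97)·(12/63.981) ≈ -0.557.
|E_p| < 1: demand is inelastic.

-0.557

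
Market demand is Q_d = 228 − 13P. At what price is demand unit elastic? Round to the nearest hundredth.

8.77

For linear demand Q_d = a − bP, E = −bP/(a − bP). |E| = 1 ⇒ bP = a − bP ⇒ P = a/(2b).
P = 228/(2·13) ≈ 8.77.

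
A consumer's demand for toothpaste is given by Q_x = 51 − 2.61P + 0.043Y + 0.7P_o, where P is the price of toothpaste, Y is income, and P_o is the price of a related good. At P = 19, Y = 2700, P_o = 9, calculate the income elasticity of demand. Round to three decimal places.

First evaluate Q_x: 51 − 2.61(19) + 0.043(2700) + 0.7(9) = 51 − 49.59 + 116.1 + 6.3 = 123.81.
∂Q_x/∂Y = +0.043, so E_I = 0.043·(2700/123.81) ≈ 0.938.
E_I ∈ (0,1): normal good (necessity).

0.938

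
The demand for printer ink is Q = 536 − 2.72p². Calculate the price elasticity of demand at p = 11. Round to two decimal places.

-3.18

At p = 11, Q = 206.88.
dQ/dp = −2·2.72·p = −59.84.
Point elasticity E = (dQ/dp)·(p/Q) = -59.84 × 11/206.88 ≈ -3.18.
|E| > 1, so demand is elastic at this price.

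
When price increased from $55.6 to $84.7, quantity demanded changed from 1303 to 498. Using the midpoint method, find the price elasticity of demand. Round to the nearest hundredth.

%Δq = (498 − 1303)/[(1303 + 498)/2] = -805/900.5 ≈ -0.8939.
%ΔP = (84.7 − 55.6)/[(55.6 + 84.7)/2] = 29.1/70.15 ≈ 0.4148.
Arc elasticity E = %Δq/%ΔP ≈ -0.8939/0.4148 ≈ -2.15.
|E| > 1: demand is elastic over this range.

-2.15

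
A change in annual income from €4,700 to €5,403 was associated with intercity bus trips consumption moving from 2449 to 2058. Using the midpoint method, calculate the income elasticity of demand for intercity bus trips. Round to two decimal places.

-1.25

%ΔQ = (2058 − 2449)/[(2449+2058)/2] = -391/2253.5 ≈ -0.1735.
%ΔI = (5,403 − 4,700)/[(4,700+5,403)/2] = 703/5051.5 ≈ 0.1392.
E_I = %ΔQ/%ΔI ≈ -1.25.
E_I < 0: inferior good.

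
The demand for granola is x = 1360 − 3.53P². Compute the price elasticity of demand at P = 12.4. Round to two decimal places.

-1.33

At P = 12.4, x = 817.2272.
dx/dP = −2·3.53·P = −87.544.
Point elasticity E = (dx/dP)·(P/x) = -87.544 × 12.4/817.2272 ≈ -1.33.
|E| > 1, so demand is elastic at this price.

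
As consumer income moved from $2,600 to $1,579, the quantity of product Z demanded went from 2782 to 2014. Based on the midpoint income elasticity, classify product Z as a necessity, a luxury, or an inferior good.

%ΔQ = (2014 − 2782)/[(2782+2014)/2] = -768/2398 ≈ -0.3203.
%ΔI = (1,579 − 2,600)/[(2,600+1,579)/2] = -1021/2089.5 ≈ -0.4886.
E_I = %ΔQ/%ΔI ≈ 0.655.
E_I ∈ (0,1): normal good (necessity).

necessity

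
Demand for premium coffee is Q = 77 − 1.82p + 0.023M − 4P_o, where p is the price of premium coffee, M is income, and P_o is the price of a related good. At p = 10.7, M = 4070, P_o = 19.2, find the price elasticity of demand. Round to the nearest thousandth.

-0.262

First evaluate Q: 77 − 1.82(10.7) + 0.023(4070) − 4(19.2) = 77 − 19.474 + 93.61 − 76.8 = 74.336.
∂Q/∂p = −1.82, so E_p = (−1.82)·(10.7/74.336) ≈ -0.262.
|E_p| < 1: demand is inelastic.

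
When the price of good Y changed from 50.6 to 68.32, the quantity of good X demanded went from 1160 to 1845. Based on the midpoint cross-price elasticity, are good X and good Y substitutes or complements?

%ΔQ_x = (1845 − 1160)/[(1160+1845)/2] = 685/1502.5 ≈ 0.4559.
%ΔP_y = (68.32 − 50.6)/[(50.6+68.32)/2] ≈ 0.2980.
E_xy = 0.4559/0.2980 ≈ 1.530.
E_xy > 0, so the goods are substitutes.

substitutes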